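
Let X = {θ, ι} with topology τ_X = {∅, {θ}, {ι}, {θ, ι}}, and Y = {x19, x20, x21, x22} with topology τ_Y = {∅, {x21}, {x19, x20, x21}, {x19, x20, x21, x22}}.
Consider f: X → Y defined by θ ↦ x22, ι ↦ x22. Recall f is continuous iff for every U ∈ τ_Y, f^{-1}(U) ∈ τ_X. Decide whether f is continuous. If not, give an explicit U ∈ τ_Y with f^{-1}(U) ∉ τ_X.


f IS continuous.

Compute f^{-1}(U) for each U ∈ τ_Y:
  U = ∅: f^{-1}(U) = ∅ ∈ τ_X ✓.
  U = {x21}: f^{-1}(U) = ∅ ∈ τ_X ✓.
  U = {x19, x20, x21}: f^{-1}(U) = ∅ ∈ τ_X ✓.
  U = {x19, x20, x21, x22}: f^{-1}(U) = {θ, ι} ∈ τ_X ✓.
Every preimage lies in τ_X, so f IS continuous.


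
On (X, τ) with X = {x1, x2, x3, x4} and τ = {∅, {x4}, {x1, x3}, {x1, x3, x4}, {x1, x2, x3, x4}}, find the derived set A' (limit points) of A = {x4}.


A' = {x2}

For each x ∈ X, list the open sets U ∈ τ with x ∈ U, then check whether U ∩ (A ∖ {x}) ≠ ∅ for every such U.
  x = x1: open {x1, x3} ∋ x has {x1, x3} ∩ (A ∖ {x1}) = ∅, so x is NOT a limit point.
  x = x2: opens ∋ x are {x1, x2, x3, x4}; each meets A ∖ {x2}, so x IS a limit point.
  x = x3: open {x1, x3} ∋ x has {x1, x3} ∩ (A ∖ {x3}) = ∅, so x is NOT a limit point.
  x = x4: open {x4} ∋ x has {x4} ∩ (A ∖ {x4}) = ∅, so x is NOT a limit point.
Collecting: A' = {x2}.


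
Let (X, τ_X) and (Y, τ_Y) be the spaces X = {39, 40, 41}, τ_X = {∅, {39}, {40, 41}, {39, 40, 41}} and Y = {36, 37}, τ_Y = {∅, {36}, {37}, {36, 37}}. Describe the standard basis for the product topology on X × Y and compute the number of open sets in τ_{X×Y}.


Basis B = {∅ × ∅, {39} × {36}, {39} × {37}, {39} × {36, 37}, {40, 41} × {36}, {40, 41} × {37}, {39, 40, 41} × {36}, {39, 40, 41} × {37}, {40, 41} × {36, 37}, {39, 40, 41} × {36, 37}}; |τ_{X×Y}| = 16.

Enumerate products U × V with U ∈ τ_X, V ∈ τ_Y (deduplicated):
  ∅ × ∅ = {} (∅)
  {39} × {36} = {(39,36)}
  {39} × {37} = {(39,37)}
  {39} × {36, 37} = {(39,36), (39,37)}
  {40, 41} × {36} = {(40,36), (41,36)}
  {40, 41} × {37} = {(40,37), (41,37)}
  {39, 40, 41} × {36} = {(39,36), (40,36), (41,36)}
  {39, 40, 41} × {37} = {(39,37), (40,37), (41,37)}
  {40, 41} × {36, 37} = {(40,36), (40,37), (41,36), (41,37)}
  {39, 40, 41} × {36, 37} = {(39,36), (39,37), (40,36), (40,37), (41,36), (41,37)}
These 10 distinct sets form the basis B.
Close under arbitrary unions to get τ_{X×Y}; counting gives |τ_{X×Y}| = 16.


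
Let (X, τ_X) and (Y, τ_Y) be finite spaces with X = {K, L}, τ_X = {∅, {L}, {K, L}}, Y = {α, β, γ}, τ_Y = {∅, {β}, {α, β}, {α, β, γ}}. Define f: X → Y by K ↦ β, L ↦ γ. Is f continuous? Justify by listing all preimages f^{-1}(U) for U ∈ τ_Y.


f is NOT continuous.

Compute f^{-1}(U) for each U ∈ τ_Y:
  U = ∅: f^{-1}(U) = ∅ ∈ τ_X ✓.
  U = {β}: f^{-1}(U) = {K} ∉ τ_X ✗.
  U = {α, β}: f^{-1}(U) = {K} ∉ τ_X ✗.
  U = {α, β, γ}: f^{-1}(U) = {K, L} ∈ τ_X ✓.
Found U = {β} with f^{-1}(U) = {K} not in τ_X. Therefore f is NOT continuous.


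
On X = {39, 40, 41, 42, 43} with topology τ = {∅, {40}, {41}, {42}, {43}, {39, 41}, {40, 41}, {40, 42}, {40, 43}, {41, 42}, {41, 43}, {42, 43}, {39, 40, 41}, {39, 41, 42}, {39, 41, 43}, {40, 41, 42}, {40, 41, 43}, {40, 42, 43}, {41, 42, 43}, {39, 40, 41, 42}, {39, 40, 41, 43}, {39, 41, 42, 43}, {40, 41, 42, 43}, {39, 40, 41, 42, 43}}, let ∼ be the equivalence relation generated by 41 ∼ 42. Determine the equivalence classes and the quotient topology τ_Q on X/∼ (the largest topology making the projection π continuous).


X/∼ = {[39], [40], [41=42], [43]}; |τ_Q| = 12.

Equivalence classes: [39], [40], [41=42], [43].
Quotient map π: X → X/∼ sends 39 ↦ [39], 40 ↦ [40], 41 ↦ [41=42], 42 ↦ [41=42], 43 ↦ [43].
For each subset V ⊆ X/∼, compute π^{-1}(V) ⊆ X and check whether π^{-1}(V) ∈ τ. V is open in τ_Q iff π^{-1}(V) ∈ τ.
  V = {}: π^{-1}(V) = ∅ ∈ τ ✓.
  V = {[39]}: π^{-1}(V) = {39} ∉ τ ✗.
  V = {[40]}: π^{-1}(V) = {40} ∈ τ ✓.
  V = {[39], [40]}: π^{-1}(V) = {39, 40} ∉ τ ✗.
  V = {[41=42]}: π^{-1}(V) = {41, 42} ∈ τ ✓.
  V = {[39], [41=42]}: π^{-1}(V) = {39, 41, 42} ∈ τ ✓.
  V = {[40], [41=42]}: π^{-1}(V) = {40, 41, 42} ∈ τ ✓.
  V = {[39], [40], [41=42]}: π^{-1}(V) = {39, 40, 41, 42} ∈ τ ✓.
  V = {[43]}: π^{-1}(V) = {43} ∈ τ ✓.
  V = {[39], [43]}: π^{-1}(V) = {39, 43} ∉ τ ✗.
  V = {[40], [43]}: π^{-1}(V) = {40, 43} ∈ τ ✓.
  V = {[39], [40], [43]}: π^{-1}(V) = {39, 40, 43} ∉ τ ✗.
  V = {[41=42], [43]}: π^{-1}(V) = {41, 42, 43} ∈ τ ✓.
  V = {[39], [41=42], [43]}: π^{-1}(V) = {39, 41, 42, 43} ∈ τ ✓.
  V = {[40], [41=42], [43]}: π^{-1}(V) = {40, 41, 42, 43} ∈ τ ✓.
  V = {[39], [40], [41=42], [43]}: π^{-1}(V) = {39, 40, 41, 42, 43} ∈ τ ✓.
Open sets in the quotient: τ_Q = {{}, {[40]}, {[41=42]}, {[39], [41=42]}, {[40], [41=42]}, {[39], [40], [41=42]}, {[43]}, {[40], [43]}, {[41=42], [43]}, {[39], [41=42], [43]}, {[40], [41=42], [43]}, {[39], [40], [41=42], [43]}} (12 elements).


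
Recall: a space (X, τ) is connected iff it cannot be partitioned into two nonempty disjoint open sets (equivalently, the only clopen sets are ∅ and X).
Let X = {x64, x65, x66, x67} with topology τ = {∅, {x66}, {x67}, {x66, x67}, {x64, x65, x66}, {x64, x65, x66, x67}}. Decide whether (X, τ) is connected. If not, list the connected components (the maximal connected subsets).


(X, τ) is disconnected; components = [{x67}, {x64, x65, x66}].

Find clopen sets (U ∈ τ with X ∖ U ∈ τ):
  U = ∅, X ∖ U = {x64, x65, x66, x67} — both open, so U is clopen.
  U = {x67}, X ∖ U = {x64, x65, x66} — both open, so U is clopen.
  U = {x64, x65, x66}, X ∖ U = {x67} — both open, so U is clopen.
  U = {x64, x65, x66, x67}, X ∖ U = ∅ — both open, so U is clopen.
Nontrivial clopen(s) exist: e.g. {x64, x65, x66}. So (X, τ) is disconnected.
Compute connected components by grouping points that agree on all clopens:
  component: {x67}
  component: {x64, x65, x66}


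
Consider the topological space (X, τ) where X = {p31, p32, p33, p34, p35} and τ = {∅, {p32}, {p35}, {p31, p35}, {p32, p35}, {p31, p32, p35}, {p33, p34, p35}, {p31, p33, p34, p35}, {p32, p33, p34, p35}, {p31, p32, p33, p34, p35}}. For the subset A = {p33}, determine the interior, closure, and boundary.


int(A) = ∅, cl(A) = {p33, p34}, ∂A = {p33, p34}.

Closed sets in (X, τ) are complements of opens:
  closed(X, τ) = {∅, {p31}, {p32}, {p31, p32}, {p33, p34}, {p31, p33, p34}, {p32, p33, p34}, {p31, p32, p33, p34}, {p31, p33, p34, p35}, {p31, p32, p33, p34, p35}}.
int(A) = ⋃ {U ∈ τ : U ⊆ A}. Opens contained in A: ∅.
Taking the union of these: int(A) = ∅.
cl(A) = ⋂ {C closed : A ⊆ C}. Closed sets containing A: {p33, p34}, {p31, p33, p34}, {p32, p33, p34}, {p31, p32, p33, p34}, {p31, p33, p34, p35}, {p31, p32, p33, p34, p35}.
Intersecting these: cl(A) = {p33, p34}.
∂A = cl(A) ∖ int(A) = {p33, p34} ∖ ∅ = {p33, p34}.


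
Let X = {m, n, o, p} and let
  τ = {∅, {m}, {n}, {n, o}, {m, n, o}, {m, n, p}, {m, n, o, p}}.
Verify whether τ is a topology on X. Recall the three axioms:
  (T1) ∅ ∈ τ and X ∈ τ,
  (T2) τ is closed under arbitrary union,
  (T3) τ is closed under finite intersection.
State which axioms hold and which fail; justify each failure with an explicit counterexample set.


τ is NOT a topology on X.

Axiom (T1): ∅ ∈ τ? Yes; X ∈ τ? Yes.
Axiom (T2/T3): check pairwise unions and intersections of members of τ.
Counterexample for (T2): {m} ∪ {n} = {m, n} ∉ τ. Therefore τ is NOT a topology.


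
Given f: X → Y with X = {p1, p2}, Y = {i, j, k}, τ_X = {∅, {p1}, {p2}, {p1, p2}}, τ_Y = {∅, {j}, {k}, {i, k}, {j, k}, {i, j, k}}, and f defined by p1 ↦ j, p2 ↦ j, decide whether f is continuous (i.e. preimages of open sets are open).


f IS continuous.

Compute f^{-1}(U) for each U ∈ τ_Y:
  U = ∅: f^{-1}(U) = ∅ ∈ τ_X ✓.
  U = {j}: f^{-1}(U) = {p1, p2} ∈ τ_X ✓.
  U = {k}: f^{-1}(U) = ∅ ∈ τ_X ✓.
  U = {i, k}: f^{-1}(U) = ∅ ∈ τ_X ✓.
  U = {j, k}: f^{-1}(U) = {p1, p2} ∈ τ_X ✓.
  U = {i, j, k}: f^{-1}(U) = {p1, p2} ∈ τ_X ✓.
Every preimage lies in τ_X, so f IS continuous.


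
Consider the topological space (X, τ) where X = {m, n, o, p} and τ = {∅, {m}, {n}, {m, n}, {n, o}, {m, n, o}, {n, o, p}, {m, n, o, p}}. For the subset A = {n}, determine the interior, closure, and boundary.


int(A) = {n}, cl(A) = {n, o, p}, ∂A = {o, p}.

Closed sets in (X, τ) are complements of opens:
  closed(X, τ) = {∅, {m}, {p}, {m, p}, {o, p}, {m, o, p}, {n, o, p}, {m, n, o, p}}.
int(A) = ⋃ {U ∈ τ : U ⊆ A}. Opens contained in A: ∅, {n}.
Taking the union of these: int(A) = {n}.
cl(A) = ⋂ {C closed : A ⊆ C}. Closed sets containing A: {n, o, p}, {m, n, o, p}.
Intersecting these: cl(A) = {n, o, p}.
∂A = cl(A) ∖ int(A) = {n, o, p} ∖ {n} = {o, p}.


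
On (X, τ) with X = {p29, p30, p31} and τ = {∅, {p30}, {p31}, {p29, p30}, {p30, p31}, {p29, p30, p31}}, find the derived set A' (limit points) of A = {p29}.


A' = ∅

For each x ∈ X, list the open sets U ∈ τ with x ∈ U, then check whether U ∩ (A ∖ {x}) ≠ ∅ for every such U.
  x = p29: open {p29, p30} ∋ x has {p29, p30} ∩ (A ∖ {p29}) = ∅, so x is NOT a limit point.
  x = p30: open {p30} ∋ x has {p30} ∩ (A ∖ {p30}) = ∅, so x is NOT a limit point.
  x = p31: open {p31} ∋ x has {p31} ∩ (A ∖ {p31}) = ∅, so x is NOT a limit point.
Collecting: A' = ∅.


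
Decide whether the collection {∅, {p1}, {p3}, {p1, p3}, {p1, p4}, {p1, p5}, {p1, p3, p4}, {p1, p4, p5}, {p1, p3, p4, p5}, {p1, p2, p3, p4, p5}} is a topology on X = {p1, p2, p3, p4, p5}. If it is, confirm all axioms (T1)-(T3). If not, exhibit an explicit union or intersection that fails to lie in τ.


τ is NOT a topology on X.

Axiom (T1): ∅ ∈ τ? Yes; X ∈ τ? Yes.
Axiom (T2/T3): check pairwise unions and intersections of members of τ.
Counterexample for (T2): {p3} ∪ {p1, p5} = {p1, p3, p5} ∉ τ. Therefore τ is NOT a topology.


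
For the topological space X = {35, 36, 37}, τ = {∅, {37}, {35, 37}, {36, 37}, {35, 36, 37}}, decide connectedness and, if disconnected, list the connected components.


(X, τ) is connected.

Find clopen sets (U ∈ τ with X ∖ U ∈ τ):
  U = ∅, X ∖ U = {35, 36, 37} — both open, so U is clopen.
  U = {35, 36, 37}, X ∖ U = ∅ — both open, so U is clopen.
Only trivial clopens (∅ and X) exist, so (X, τ) is connected.
Compute connected components by grouping points that agree on all clopens:
  component: {35, 36, 37}


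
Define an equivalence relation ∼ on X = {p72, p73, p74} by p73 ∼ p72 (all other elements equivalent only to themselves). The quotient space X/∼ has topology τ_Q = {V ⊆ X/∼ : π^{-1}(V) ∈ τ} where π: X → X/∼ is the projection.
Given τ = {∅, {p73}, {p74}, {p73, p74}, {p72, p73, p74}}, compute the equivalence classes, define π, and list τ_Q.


X/∼ = {[p72=p73], [p74]}; |τ_Q| = 3.

Equivalence classes: [p72=p73], [p74].
Quotient map π: X → X/∼ sends p72 ↦ [p72=p73], p73 ↦ [p72=p73], p74 ↦ [p74].
For each subset V ⊆ X/∼, compute π^{-1}(V) ⊆ X and check whether π^{-1}(V) ∈ τ. V is open in τ_Q iff π^{-1}(V) ∈ τ.
  V = {}: π^{-1}(V) = ∅ ∈ τ ✓.
  V = {[p72=p73]}: π^{-1}(V) = {p72, p73} ∉ τ ✗.
  V = {[p74]}: π^{-1}(V) = {p74} ∈ τ ✓.
  V = {[p72=p73], [p74]}: π^{-1}(V) = {p72, p73, p74} ∈ τ ✓.
Open sets in the quotient: τ_Q = {{}, {[p74]}, {[p72=p73], [p74]}} (3 elements).


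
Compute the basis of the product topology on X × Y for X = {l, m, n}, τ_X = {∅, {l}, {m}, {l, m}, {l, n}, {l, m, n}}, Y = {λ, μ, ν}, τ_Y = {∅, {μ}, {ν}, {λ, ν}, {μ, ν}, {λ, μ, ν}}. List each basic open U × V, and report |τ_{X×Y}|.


Basis B = {∅ × ∅, {l} × {μ}, {l} × {ν}, {m} × {μ}, {m} × {ν}, {l} × {λ, ν}, {l} × {μ, ν}, {l, m} × {μ}, {l, n} × {μ}, {l, m} × {ν}, {l, n} × {ν}, {m} × {λ, ν}, {m} × {μ, ν}, {l} × {λ, μ, ν}, {l, m, n} × {μ}, {l, m, n} × {ν}, {m} × {λ, μ, ν}, {l, m} × {λ, ν}, {l, n} × {λ, ν}, {l, m} × {μ, ν}, {l, n} × {μ, ν}, {l, m} × {λ, μ, ν}, {l, n} × {λ, μ, ν}, {l, m, n} × {λ, ν}, {l, m, n} × {μ, ν}, {l, m, n} × {λ, μ, ν}}; |τ_{X×Y}| = 108.

Enumerate products U × V with U ∈ τ_X, V ∈ τ_Y (deduplicated):
  ∅ × ∅ = {} (∅)
  {l} × {μ} = {(l,μ)}
  {l} × {ν} = {(l,ν)}
  {m} × {μ} = {(m,μ)}
  {m} × {ν} = {(m,ν)}
  {l} × {λ, ν} = {(l,λ), (l,ν)}
  {l} × {μ, ν} = {(l,μ), (l,ν)}
  {l, m} × {μ} = {(l,μ), (m,μ)}
  {l, n} × {μ} = {(l,μ), (n,μ)}
  {l, m} × {ν} = {(l,ν), (m,ν)}
  {l, n} × {ν} = {(l,ν), (n,ν)}
  {m} × {λ, ν} = {(m,λ), (m,ν)}
  {m} × {μ, ν} = {(m,μ), (m,ν)}
  {l} × {λ, μ, ν} = {(l,λ), (l,μ), (l,ν)}
  {l, m, n} × {μ} = {(l,μ), (m,μ), (n,μ)}
  {l, m, n} × {ν} = {(l,ν), (m,ν), (n,ν)}
  {m} × {λ, μ, ν} = {(m,λ), (m,μ), (m,ν)}
  {l, m} × {λ, ν} = {(l,λ), (l,ν), (m,λ), (m,ν)}
  {l, n} × {λ, ν} = {(l,λ), (l,ν), (n,λ), (n,ν)}
  {l, m} × {μ, ν} = {(l,μ), (l,ν), (m,μ), (m,ν)}
  {l, n} × {μ, ν} = {(l,μ), (l,ν), (n,μ), (n,ν)}
  {l, m} × {λ, μ, ν} = {(l,λ), (l,μ), (l,ν), (m,λ), (m,μ), (m,ν)}
  {l, n} × {λ, μ, ν} = {(l,λ), (l,μ), (l,ν), (n,λ), (n,μ), (n,ν)}
  {l, m, n} × {λ, ν} = {(l,λ), (l,ν), (m,λ), (m,ν), (n,λ), (n,ν)}
  {l, m, n} × {μ, ν} = {(l,μ), (l,ν), (m,μ), (m,ν), (n,μ), (n,ν)}
  {l, m, n} × {λ, μ, ν} = {(l,λ), (l,μ), (l,ν), (m,λ), (m,μ), (m,ν), (n,λ), (n,μ), (n,ν)}
These 26 distinct sets form the basis B.
Close under arbitrary unions to get τ_{X×Y}; counting gives |τ_{X×Y}| = 108.


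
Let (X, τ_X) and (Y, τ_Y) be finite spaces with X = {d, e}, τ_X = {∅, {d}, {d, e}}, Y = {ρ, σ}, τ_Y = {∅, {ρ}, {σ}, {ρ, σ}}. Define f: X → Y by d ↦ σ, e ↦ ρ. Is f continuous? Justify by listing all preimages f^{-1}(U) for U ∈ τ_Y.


f is NOT continuous.

Compute f^{-1}(U) for each U ∈ τ_Y:
  U = ∅: f^{-1}(U) = ∅ ∈ τ_X ✓.
  U = {ρ}: f^{-1}(U) = {e} ∉ τ_X ✗.
  U = {σ}: f^{-1}(U) = {d} ∈ τ_X ✓.
  U = {ρ, σ}: f^{-1}(U) = {d, e} ∈ τ_X ✓.
Found U = {ρ} with f^{-1}(U) = {e} not in τ_X. Therefore f is NOT continuous.


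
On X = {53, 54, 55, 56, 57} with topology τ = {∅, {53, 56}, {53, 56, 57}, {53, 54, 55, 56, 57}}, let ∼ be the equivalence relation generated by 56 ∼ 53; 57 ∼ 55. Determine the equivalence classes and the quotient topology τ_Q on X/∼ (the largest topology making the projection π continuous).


X/∼ = {[53=56], [54], [55=57]}; |τ_Q| = 3.

Equivalence classes: [53=56], [54], [55=57].
Quotient map π: X → X/∼ sends 53 ↦ [53=56], 54 ↦ [54], 55 ↦ [55=57], 56 ↦ [53=56], 57 ↦ [55=57].
For each subset V ⊆ X/∼, compute π^{-1}(V) ⊆ X and check whether π^{-1}(V) ∈ τ. V is open in τ_Q iff π^{-1}(V) ∈ τ.
  V = {}: π^{-1}(V) = ∅ ∈ τ ✓.
  V = {[53=56]}: π^{-1}(V) = {53, 56} ∈ τ ✓.
  V = {[54]}: π^{-1}(V) = {54} ∉ τ ✗.
  V = {[53=56], [54]}: π^{-1}(V) = {53, 54, 56} ∉ τ ✗.
  V = {[55=57]}: π^{-1}(V) = {55, 57} ∉ τ ✗.
  V = {[53=56], [55=57]}: π^{-1}(V) = {53, 55, 56, 57} ∉ τ ✗.
  V = {[54], [55=57]}: π^{-1}(V) = {54, 55, 57} ∉ τ ✗.
  V = {[53=56], [54], [55=57]}: π^{-1}(V) = {53, 54, 55, 56, 57} ∈ τ ✓.
Open sets in the quotient: τ_Q = {{}, {[53=56]}, {[53=56], [54], [55=57]}} (3 elements).


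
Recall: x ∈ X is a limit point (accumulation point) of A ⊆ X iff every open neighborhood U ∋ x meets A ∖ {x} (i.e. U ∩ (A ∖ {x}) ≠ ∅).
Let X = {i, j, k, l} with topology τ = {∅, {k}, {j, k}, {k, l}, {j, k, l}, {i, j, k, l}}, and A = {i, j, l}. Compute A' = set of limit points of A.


A' = {i}

For each x ∈ X, list the open sets U ∈ τ with x ∈ U, then check whether U ∩ (A ∖ {x}) ≠ ∅ for every such U.
  x = i: opens ∋ x are {i, j, k, l}; each meets A ∖ {i}, so x IS a limit point.
  x = j: open {j, k} ∋ x has {j, k} ∩ (A ∖ {j}) = ∅, so x is NOT a limit point.
  x = k: open {k} ∋ x has {k} ∩ (A ∖ {k}) = ∅, so x is NOT a limit point.
  x = l: open {k, l} ∋ x has {k, l} ∩ (A ∖ {l}) = ∅, so x is NOT a limit point.
Collecting: A' = {i}.


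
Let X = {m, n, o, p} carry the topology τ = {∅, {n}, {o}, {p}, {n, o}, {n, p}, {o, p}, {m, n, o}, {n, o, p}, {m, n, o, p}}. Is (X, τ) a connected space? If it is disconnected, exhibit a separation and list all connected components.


(X, τ) is disconnected; components = [{p}, {m, n, o}].

Find clopen sets (U ∈ τ with X ∖ U ∈ τ):
  U = ∅, X ∖ U = {m, n, o, p} — both open, so U is clopen.
  U = {p}, X ∖ U = {m, n, o} — both open, so U is clopen.
  U = {m, n, o}, X ∖ U = {p} — both open, so U is clopen.
  U = {m, n, o, p}, X ∖ U = ∅ — both open, so U is clopen.
Nontrivial clopen(s) exist: e.g. {p}. So (X, τ) is disconnected.
Compute connected components by grouping points that agree on all clopens:
  component: {p}
  component: {m, n, o}


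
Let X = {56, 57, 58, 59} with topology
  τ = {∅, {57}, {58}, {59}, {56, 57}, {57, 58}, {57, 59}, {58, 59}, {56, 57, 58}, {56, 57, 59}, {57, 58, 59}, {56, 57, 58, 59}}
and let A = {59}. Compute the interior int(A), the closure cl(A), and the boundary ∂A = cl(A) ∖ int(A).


int(A) = {59}, cl(A) = {59}, ∂A = ∅.

Closed sets in (X, τ) are complements of opens:
  closed(X, τ) = {∅, {56}, {58}, {59}, {56, 57}, {56, 58}, {56, 59}, {58, 59}, {56, 57, 58}, {56, 57, 59}, {56, 58, 59}, {56, 57, 58, 59}}.
int(A) = ⋃ {U ∈ τ : U ⊆ A}. Opens contained in A: ∅, {59}.
Taking the union of these: int(A) = {59}.
cl(A) = ⋂ {C closed : A ⊆ C}. Closed sets containing A: {59}, {56, 59}, {58, 59}, {56, 57, 59}, {56, 58, 59}, {56, 57, 58, 59}.
Intersecting these: cl(A) = {59}.
∂A = cl(A) ∖ int(A) = {59} ∖ {59} = ∅.


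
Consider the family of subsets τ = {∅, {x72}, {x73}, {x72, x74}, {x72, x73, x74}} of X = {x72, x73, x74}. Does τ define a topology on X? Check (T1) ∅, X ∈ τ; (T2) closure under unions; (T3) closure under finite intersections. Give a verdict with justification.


τ is NOT a topology on X.

Axiom (T1): ∅ ∈ τ? Yes; X ∈ τ? Yes.
Axiom (T2/T3): check pairwise unions and intersections of members of τ.
Counterexample for (T2): {x72} ∪ {x73} = {x72, x73} ∉ τ. Therefore τ is NOT a topology.


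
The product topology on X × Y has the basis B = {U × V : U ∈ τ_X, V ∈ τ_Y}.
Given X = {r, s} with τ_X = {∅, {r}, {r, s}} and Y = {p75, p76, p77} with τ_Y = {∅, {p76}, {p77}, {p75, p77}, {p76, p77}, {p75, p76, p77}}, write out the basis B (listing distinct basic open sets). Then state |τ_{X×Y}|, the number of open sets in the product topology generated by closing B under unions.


Basis B = {∅ × ∅, {r} × {p76}, {r} × {p77}, {r} × {p75, p77}, {r} × {p76, p77}, {r, s} × {p76}, {r, s} × {p77}, {r} × {p75, p76, p77}, {r, s} × {p75, p77}, {r, s} × {p76, p77}, {r, s} × {p75, p76, p77}}; |τ_{X×Y}| = 18.

Enumerate products U × V with U ∈ τ_X, V ∈ τ_Y (deduplicated):
  ∅ × ∅ = {} (∅)
  {r} × {p76} = {(r,p76)}
  {r} × {p77} = {(r,p77)}
  {r} × {p75, p77} = {(r,p75), (r,p77)}
  {r} × {p76, p77} = {(r,p76), (r,p77)}
  {r, s} × {p76} = {(r,p76), (s,p76)}
  {r, s} × {p77} = {(r,p77), (s,p77)}
  {r} × {p75, p76, p77} = {(r,p75), (r,p76), (r,p77)}
  {r, s} × {p75, p77} = {(r,p75), (r,p77), (s,p75), (s,p77)}
  {r, s} × {p76, p77} = {(r,p76), (r,p77), (s,p76), (s,p77)}
  {r, s} × {p75, p76, p77} = {(r,p75), (r,p76), (r,p77), (s,p75), (s,p76), (s,p77)}
These 11 distinct sets form the basis B.
Close under arbitrary unions to get τ_{X×Y}; counting gives |τ_{X×Y}| = 18.


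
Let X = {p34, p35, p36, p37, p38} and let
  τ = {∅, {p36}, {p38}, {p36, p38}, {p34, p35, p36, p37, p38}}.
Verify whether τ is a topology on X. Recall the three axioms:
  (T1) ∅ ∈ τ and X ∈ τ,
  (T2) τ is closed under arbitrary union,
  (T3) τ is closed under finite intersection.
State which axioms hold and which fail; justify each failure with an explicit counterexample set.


τ IS a topology on X.

Axiom (T1): ∅ ∈ τ? Yes; X ∈ τ? Yes.
Axiom (T2/T3): check pairwise unions and intersections of members of τ.
All pairwise intersections and unions checked — each lies in τ. Therefore τ satisfies (T1), (T2), (T3): it IS a topology on X.


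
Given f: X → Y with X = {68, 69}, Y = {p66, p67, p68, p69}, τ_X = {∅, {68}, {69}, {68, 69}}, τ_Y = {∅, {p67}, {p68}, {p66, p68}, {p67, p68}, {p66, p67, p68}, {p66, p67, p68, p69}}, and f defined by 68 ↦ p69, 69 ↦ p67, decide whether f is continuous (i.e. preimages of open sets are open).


f IS continuous.

Compute f^{-1}(U) for each U ∈ τ_Y:
  U = ∅: f^{-1}(U) = ∅ ∈ τ_X ✓.
  U = {p67}: f^{-1}(U) = {69} ∈ τ_X ✓.
  U = {p68}: f^{-1}(U) = ∅ ∈ τ_X ✓.
  U = {p66, p68}: f^{-1}(U) = ∅ ∈ τ_X ✓.
  U = {p67, p68}: f^{-1}(U) = {69} ∈ τ_X ✓.
  U = {p66, p67, p68}: f^{-1}(U) = {69} ∈ τ_X ✓.
  U = {p66, p67, p68, p69}: f^{-1}(U) = {68, 69} ∈ τ_X ✓.
Every preimage lies in τ_X, so f IS continuous.


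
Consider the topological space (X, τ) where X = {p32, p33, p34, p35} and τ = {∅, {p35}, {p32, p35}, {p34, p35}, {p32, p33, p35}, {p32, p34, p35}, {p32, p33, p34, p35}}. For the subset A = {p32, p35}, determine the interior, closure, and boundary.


int(A) = {p32, p35}, cl(A) = {p32, p33, p34, p35}, ∂A = {p33, p34}.

Closed sets in (X, τ) are complements of opens:
  closed(X, τ) = {∅, {p33}, {p34}, {p32, p33}, {p33, p34}, {p32, p33, p34}, {p32, p33, p34, p35}}.
int(A) = ⋃ {U ∈ τ : U ⊆ A}. Opens contained in A: ∅, {p35}, {p32, p35}.
Taking the union of these: int(A) = {p32, p35}.
cl(A) = ⋂ {C closed : A ⊆ C}. Closed sets containing A: {p32, p33, p34, p35}.
Intersecting these: cl(A) = {p32, p33, p34, p35}.
∂A = cl(A) ∖ int(A) = {p32, p33, p34, p35} ∖ {p32, p35} = {p33, p34}.


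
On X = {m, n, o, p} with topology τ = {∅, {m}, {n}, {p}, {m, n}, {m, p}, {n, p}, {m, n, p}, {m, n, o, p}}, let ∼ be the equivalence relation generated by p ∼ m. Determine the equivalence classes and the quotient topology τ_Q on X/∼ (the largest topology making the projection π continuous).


X/∼ = {[m=p], [n], [o]}; |τ_Q| = 5.

Equivalence classes: [m=p], [n], [o].
Quotient map π: X → X/∼ sends m ↦ [m=p], n ↦ [n], o ↦ [o], p ↦ [m=p].
For each subset V ⊆ X/∼, compute π^{-1}(V) ⊆ X and check whether π^{-1}(V) ∈ τ. V is open in τ_Q iff π^{-1}(V) ∈ τ.
  V = {}: π^{-1}(V) = ∅ ∈ τ ✓.
  V = {[m=p]}: π^{-1}(V) = {m, p} ∈ τ ✓.
  V = {[n]}: π^{-1}(V) = {n} ∈ τ ✓.
  V = {[m=p], [n]}: π^{-1}(V) = {m, n, p} ∈ τ ✓.
  V = {[o]}: π^{-1}(V) = {o} ∉ τ ✗.
  V = {[m=p], [o]}: π^{-1}(V) = {m, o, p} ∉ τ ✗.
  V = {[n], [o]}: π^{-1}(V) = {n, o} ∉ τ ✗.
  V = {[m=p], [n], [o]}: π^{-1}(V) = {m, n, o, p} ∈ τ ✓.
Open sets in the quotient: τ_Q = {{}, {[m=p]}, {[n]}, {[m=p], [n]}, {[m=p], [n], [o]}} (5 elements).


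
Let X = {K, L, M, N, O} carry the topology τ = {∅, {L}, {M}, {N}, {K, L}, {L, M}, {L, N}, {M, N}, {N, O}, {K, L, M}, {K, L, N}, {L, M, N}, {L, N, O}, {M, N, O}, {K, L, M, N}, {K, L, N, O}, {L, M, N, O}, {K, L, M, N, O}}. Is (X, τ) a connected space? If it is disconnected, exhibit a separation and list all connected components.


(X, τ) is disconnected; components = [{M}, {K, L}, {N, O}].

Find clopen sets (U ∈ τ with X ∖ U ∈ τ):
  U = ∅, X ∖ U = {K, L, M, N, O} — both open, so U is clopen.
  U = {M}, X ∖ U = {K, L, N, O} — both open, so U is clopen.
  U = {K, L}, X ∖ U = {M, N, O} — both open, so U is clopen.
  U = {N, O}, X ∖ U = {K, L, M} — both open, so U is clopen.
  U = {K, L, M}, X ∖ U = {N, O} — both open, so U is clopen.
  U = {M, N, O}, X ∖ U = {K, L} — both open, so U is clopen.
  U = {K, L, N, O}, X ∖ U = {M} — both open, so U is clopen.
  U = {K, L, M, N, O}, X ∖ U = ∅ — both open, so U is clopen.
Nontrivial clopen(s) exist: e.g. {K, L, M}. So (X, τ) is disconnected.
Compute connected components by grouping points that agree on all clopens:
  component: {M}
  component: {K, L}
  component: {N, O}


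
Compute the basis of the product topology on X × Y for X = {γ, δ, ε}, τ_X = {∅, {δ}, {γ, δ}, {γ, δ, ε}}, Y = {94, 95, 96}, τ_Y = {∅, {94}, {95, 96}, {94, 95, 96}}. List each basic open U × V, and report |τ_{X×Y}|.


Basis B = {∅ × ∅, {δ} × {94}, {γ, δ} × {94}, {δ} × {95, 96}, {γ, δ, ε} × {94}, {δ} × {94, 95, 96}, {γ, δ} × {95, 96}, {γ, δ} × {94, 95, 96}, {γ, δ, ε} × {95, 96}, {γ, δ, ε} × {94, 95, 96}}; |τ_{X×Y}| = 16.

Enumerate products U × V with U ∈ τ_X, V ∈ τ_Y (deduplicated):
  ∅ × ∅ = {} (∅)
  {δ} × {94} = {(δ,94)}
  {γ, δ} × {94} = {(γ,94), (δ,94)}
  {δ} × {95, 96} = {(δ,95), (δ,96)}
  {γ, δ, ε} × {94} = {(γ,94), (δ,94), (ε,94)}
  {δ} × {94, 95, 96} = {(δ,94), (δ,95), (δ,96)}
  {γ, δ} × {95, 96} = {(γ,95), (γ,96), (δ,95), (δ,96)}
  {γ, δ} × {94, 95, 96} = {(γ,94), (γ,95), (γ,96), (δ,94), (δ,95), (δ,96)}
  {γ, δ, ε} × {95, 96} = {(γ,95), (γ,96), (δ,95), (δ,96), (ε,95), (ε,96)}
  {γ, δ, ε} × {94, 95, 96} = {(γ,94), (γ,95), (γ,96), (δ,94), (δ,95), (δ,96), (ε,94), (ε,95), (ε,96)}
These 10 distinct sets form the basis B.
Close under arbitrary unions to get τ_{X×Y}; counting gives |τ_{X×Y}| = 16.


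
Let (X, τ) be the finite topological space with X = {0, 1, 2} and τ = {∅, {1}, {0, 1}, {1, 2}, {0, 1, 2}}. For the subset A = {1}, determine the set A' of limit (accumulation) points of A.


A' = {0, 2}

For each x ∈ X, list the open sets U ∈ τ with x ∈ U, then check whether U ∩ (A ∖ {x}) ≠ ∅ for every such U.
  x = 0: opens ∋ x are {0, 1}, {0, 1, 2}; each meets A ∖ {0}, so x IS a limit point.
  x = 1: open {1} ∋ x has {1} ∩ (A ∖ {1}) = ∅, so x is NOT a limit point.
  x = 2: opens ∋ x are {1, 2}, {0, 1, 2}; each meets A ∖ {2}, so x IS a limit point.
Collecting: A' = {0, 2}.


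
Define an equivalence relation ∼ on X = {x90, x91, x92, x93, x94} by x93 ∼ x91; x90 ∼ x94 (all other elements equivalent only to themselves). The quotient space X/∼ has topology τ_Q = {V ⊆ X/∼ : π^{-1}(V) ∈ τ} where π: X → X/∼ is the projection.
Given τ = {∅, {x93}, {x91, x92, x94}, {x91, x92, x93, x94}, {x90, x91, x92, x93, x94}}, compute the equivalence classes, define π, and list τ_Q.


X/∼ = {[x90=x94], [x91=x93], [x92]}; |τ_Q| = 2.

Equivalence classes: [x90=x94], [x91=x93], [x92].
Quotient map π: X → X/∼ sends x90 ↦ [x90=x94], x91 ↦ [x91=x93], x92 ↦ [x92], x93 ↦ [x91=x93], x94 ↦ [x90=x94].
For each subset V ⊆ X/∼, compute π^{-1}(V) ⊆ X and check whether π^{-1}(V) ∈ τ. V is open in τ_Q iff π^{-1}(V) ∈ τ.
  V = {}: π^{-1}(V) = ∅ ∈ τ ✓.
  V = {[x90=x94]}: π^{-1}(V) = {x90, x94} ∉ τ ✗.
  V = {[x91=x93]}: π^{-1}(V) = {x91, x93} ∉ τ ✗.
  V = {[x90=x94], [x91=x93]}: π^{-1}(V) = {x90, x91, x93, x94} ∉ τ ✗.
  V = {[x92]}: π^{-1}(V) = {x92} ∉ τ ✗.
  V = {[x90=x94], [x92]}: π^{-1}(V) = {x90, x92, x94} ∉ τ ✗.
  V = {[x91=x93], [x92]}: π^{-1}(V) = {x91, x92, x93} ∉ τ ✗.
  V = {[x90=x94], [x91=x93], [x92]}: π^{-1}(V) = {x90, x91, x92, x93, x94} ∈ τ ✓.
Open sets in the quotient: τ_Q = {{}, {[x90=x94], [x91=x93], [x92]}} (2 elements).


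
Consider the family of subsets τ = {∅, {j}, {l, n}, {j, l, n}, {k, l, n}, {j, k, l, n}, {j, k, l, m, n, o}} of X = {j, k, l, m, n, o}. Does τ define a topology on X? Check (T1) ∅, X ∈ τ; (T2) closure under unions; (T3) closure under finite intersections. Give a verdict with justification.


τ IS a topology on X.

Axiom (T1): ∅ ∈ τ? Yes; X ∈ τ? Yes.
Axiom (T2/T3): check pairwise unions and intersections of members of τ.
All pairwise intersections and unions checked — each lies in τ. Therefore τ satisfies (T1), (T2), (T3): it IS a topology on X.


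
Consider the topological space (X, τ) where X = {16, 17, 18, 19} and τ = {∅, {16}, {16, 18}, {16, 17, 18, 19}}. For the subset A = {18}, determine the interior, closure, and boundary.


int(A) = ∅, cl(A) = {17, 18, 19}, ∂A = {17, 18, 19}.

Closed sets in (X, τ) are complements of opens:
  closed(X, τ) = {∅, {17, 19}, {17, 18, 19}, {16, 17, 18, 19}}.
int(A) = ⋃ {U ∈ τ : U ⊆ A}. Opens contained in A: ∅.
Taking the union of these: int(A) = ∅.
cl(A) = ⋂ {C closed : A ⊆ C}. Closed sets containing A: {17, 18, 19}, {16, 17, 18, 19}.
Intersecting these: cl(A) = {17, 18, 19}.
∂A = cl(A) ∖ int(A) = {17, 18, 19} ∖ ∅ = {17, 18, 19}.


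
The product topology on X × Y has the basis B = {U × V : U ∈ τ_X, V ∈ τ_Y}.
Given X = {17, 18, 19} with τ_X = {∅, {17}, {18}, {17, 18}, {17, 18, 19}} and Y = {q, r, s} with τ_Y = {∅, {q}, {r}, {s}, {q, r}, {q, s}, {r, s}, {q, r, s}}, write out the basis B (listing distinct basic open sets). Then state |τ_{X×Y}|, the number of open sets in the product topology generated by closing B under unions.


Basis B = {∅ × ∅, {17} × {q}, {17} × {r}, {17} × {s}, {18} × {q}, {18} × {r}, {18} × {s}, {17} × {q, r}, {17} × {q, s}, {17, 18} × {q}, {17} × {r, s}, {17, 18} × {r}, {17, 18} × {s}, {18} × {q, r}, {18} × {q, s}, {18} × {r, s}, {17} × {q, r, s}, {17, 18, 19} × {q}, {17, 18, 19} × {r}, {17, 18, 19} × {s}, {18} × {q, r, s}, {17, 18} × {q, r}, {17, 18} × {q, s}, {17, 18} × {r, s}, {17, 18} × {q, r, s}, {17, 18, 19} × {q, r}, {17, 18, 19} × {q, s}, {17, 18, 19} × {r, s}, {17, 18, 19} × {q, r, s}}; |τ_{X×Y}| = 125.

Enumerate products U × V with U ∈ τ_X, V ∈ τ_Y (deduplicated):
  ∅ × ∅ = {} (∅)
  {17} × {q} = {(17,q)}
  {17} × {r} = {(17,r)}
  {17} × {s} = {(17,s)}
  {18} × {q} = {(18,q)}
  {18} × {r} = {(18,r)}
  {18} × {s} = {(18,s)}
  {17} × {q, r} = {(17,q), (17,r)}
  {17} × {q, s} = {(17,q), (17,s)}
  {17, 18} × {q} = {(17,q), (18,q)}
  {17} × {r, s} = {(17,r), (17,s)}
  {17, 18} × {r} = {(17,r), (18,r)}
  {17, 18} × {s} = {(17,s), (18,s)}
  {18} × {q, r} = {(18,q), (18,r)}
  {18} × {q, s} = {(18,q), (18,s)}
  {18} × {r, s} = {(18,r), (18,s)}
  {17} × {q, r, s} = {(17,q), (17,r), (17,s)}
  {17, 18, 19} × {q} = {(17,q), (18,q), (19,q)}
  {17, 18, 19} × {r} = {(17,r), (18,r), (19,r)}
  {17, 18, 19} × {s} = {(17,s), (18,s), (19,s)}
  {18} × {q, r, s} = {(18,q), (18,r), (18,s)}
  {17, 18} × {q, r} = {(17,q), (17,r), (18,q), (18,r)}
  {17, 18} × {q, s} = {(17,q), (17,s), (18,q), (18,s)}
  {17, 18} × {r, s} = {(17,r), (17,s), (18,r), (18,s)}
  {17, 18} × {q, r, s} = {(17,q), (17,r), (17,s), (18,q), (18,r), (18,s)}
  {17, 18, 19} × {q, r} = {(17,q), (17,r), (18,q), (18,r), (19,q), (19,r)}
  {17, 18, 19} × {q, s} = {(17,q), (17,s), (18,q), (18,s), (19,q), (19,s)}
  {17, 18, 19} × {r, s} = {(17,r), (17,s), (18,r), (18,s), (19,r), (19,s)}
  {17, 18, 19} × {q, r, s} = {(17,q), (17,r), (17,s), (18,q), (18,r), (18,s), (19,q), (19,r), (19,s)}
These 29 distinct sets form the basis B.
Close under arbitrary unions to get τ_{X×Y}; counting gives |τ_{X×Y}| = 125.


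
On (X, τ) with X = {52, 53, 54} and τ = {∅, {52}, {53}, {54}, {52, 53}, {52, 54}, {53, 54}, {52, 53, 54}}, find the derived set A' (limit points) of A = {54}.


A' = ∅

For each x ∈ X, list the open sets U ∈ τ with x ∈ U, then check whether U ∩ (A ∖ {x}) ≠ ∅ for every such U.
  x = 52: open {52} ∋ x has {52} ∩ (A ∖ {52}) = ∅, so x is NOT a limit point.
  x = 53: open {53} ∋ x has {53} ∩ (A ∖ {53}) = ∅, so x is NOT a limit point.
  x = 54: open {54} ∋ x has {54} ∩ (A ∖ {54}) = ∅, so x is NOT a limit point.
Collecting: A' = ∅.


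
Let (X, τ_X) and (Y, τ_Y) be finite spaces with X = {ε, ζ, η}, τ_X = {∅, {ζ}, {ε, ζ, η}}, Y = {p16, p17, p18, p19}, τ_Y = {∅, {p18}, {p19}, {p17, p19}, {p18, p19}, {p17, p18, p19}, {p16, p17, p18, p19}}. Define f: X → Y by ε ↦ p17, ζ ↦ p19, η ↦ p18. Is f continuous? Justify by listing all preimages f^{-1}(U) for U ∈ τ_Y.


f is NOT continuous.

Compute f^{-1}(U) for each U ∈ τ_Y:
  U = ∅: f^{-1}(U) = ∅ ∈ τ_X ✓.
  U = {p18}: f^{-1}(U) = {η} ∉ τ_X ✗.
  U = {p19}: f^{-1}(U) = {ζ} ∈ τ_X ✓.
  U = {p17, p19}: f^{-1}(U) = {ε, ζ} ∉ τ_X ✗.
  U = {p18, p19}: f^{-1}(U) = {ζ, η} ∉ τ_X ✗.
  U = {p17, p18, p19}: f^{-1}(U) = {ε, ζ, η} ∈ τ_X ✓.
  U = {p16, p17, p18, p19}: f^{-1}(U) = {ε, ζ, η} ∈ τ_X ✓.
Found U = {p18} with f^{-1}(U) = {η} not in τ_X. Therefore f is NOT continuous.


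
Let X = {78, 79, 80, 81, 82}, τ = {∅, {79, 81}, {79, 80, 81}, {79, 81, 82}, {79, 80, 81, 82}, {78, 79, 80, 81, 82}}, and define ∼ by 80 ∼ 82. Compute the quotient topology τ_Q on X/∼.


X/∼ = {[78], [79], [80=82], [81]}; |τ_Q| = 4.

Equivalence classes: [78], [79], [80=82], [81].
Quotient map π: X → X/∼ sends 78 ↦ [78], 79 ↦ [79], 80 ↦ [80=82], 81 ↦ [81], 82 ↦ [80=82].
For each subset V ⊆ X/∼, compute π^{-1}(V) ⊆ X and check whether π^{-1}(V) ∈ τ. V is open in τ_Q iff π^{-1}(V) ∈ τ.
  V = {}: π^{-1}(V) = ∅ ∈ τ ✓.
  V = {[78]}: π^{-1}(V) = {78} ∉ τ ✗.
  V = {[79]}: π^{-1}(V) = {79} ∉ τ ✗.
  V = {[78], [79]}: π^{-1}(V) = {78, 79} ∉ τ ✗.
  V = {[80=82]}: π^{-1}(V) = {80, 82} ∉ τ ✗.
  V = {[78], [80=82]}: π^{-1}(V) = {78, 80, 82} ∉ τ ✗.
  V = {[79], [80=82]}: π^{-1}(V) = {79, 80, 82} ∉ τ ✗.
  V = {[78], [79], [80=82]}: π^{-1}(V) = {78, 79, 80, 82} ∉ τ ✗.
  V = {[81]}: π^{-1}(V) = {81} ∉ τ ✗.
  V = {[78], [81]}: π^{-1}(V) = {78, 81} ∉ τ ✗.
  V = {[79], [81]}: π^{-1}(V) = {79, 81} ∈ τ ✓.
  V = {[78], [79], [81]}: π^{-1}(V) = {78, 79, 81} ∉ τ ✗.
  V = {[80=82], [81]}: π^{-1}(V) = {80, 81, 82} ∉ τ ✗.
  V = {[78], [80=82], [81]}: π^{-1}(V) = {78, 80, 81, 82} ∉ τ ✗.
  V = {[79], [80=82], [81]}: π^{-1}(V) = {79, 80, 81, 82} ∈ τ ✓.
  V = {[78], [79], [80=82], [81]}: π^{-1}(V) = {78, 79, 80, 81, 82} ∈ τ ✓.
Open sets in the quotient: τ_Q = {{}, {[79], [81]}, {[79], [80=82], [81]}, {[78], [79], [80=82], [81]}} (4 elements).


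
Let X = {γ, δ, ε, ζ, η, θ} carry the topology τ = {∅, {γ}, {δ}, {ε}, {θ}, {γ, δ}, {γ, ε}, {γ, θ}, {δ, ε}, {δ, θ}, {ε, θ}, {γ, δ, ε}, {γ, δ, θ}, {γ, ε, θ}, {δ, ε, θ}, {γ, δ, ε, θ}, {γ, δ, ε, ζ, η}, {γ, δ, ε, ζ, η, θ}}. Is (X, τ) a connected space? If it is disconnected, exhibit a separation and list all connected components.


(X, τ) is disconnected; components = [{θ}, {γ, δ, ε, ζ, η}].

Find clopen sets (U ∈ τ with X ∖ U ∈ τ):
  U = ∅, X ∖ U = {γ, δ, ε, ζ, η, θ} — both open, so U is clopen.
  U = {θ}, X ∖ U = {γ, δ, ε, ζ, η} — both open, so U is clopen.
  U = {γ, δ, ε, ζ, η}, X ∖ U = {θ} — both open, so U is clopen.
  U = {γ, δ, ε, ζ, η, θ}, X ∖ U = ∅ — both open, so U is clopen.
Nontrivial clopen(s) exist: e.g. {θ}. So (X, τ) is disconnected.
Compute connected components by grouping points that agree on all clopens:
  component: {θ}
  component: {γ, δ, ε, ζ, η}


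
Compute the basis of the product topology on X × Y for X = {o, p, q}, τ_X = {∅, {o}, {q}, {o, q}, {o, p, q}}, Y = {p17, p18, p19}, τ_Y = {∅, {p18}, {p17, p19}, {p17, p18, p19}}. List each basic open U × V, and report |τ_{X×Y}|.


Basis B = {∅ × ∅, {o} × {p18}, {q} × {p18}, {o} × {p17, p19}, {o, q} × {p18}, {q} × {p17, p19}, {o} × {p17, p18, p19}, {o, p, q} × {p18}, {q} × {p17, p18, p19}, {o, q} × {p17, p19}, {o, q} × {p17, p18, p19}, {o, p, q} × {p17, p19}, {o, p, q} × {p17, p18, p19}}; |τ_{X×Y}| = 25.

Enumerate products U × V with U ∈ τ_X, V ∈ τ_Y (deduplicated):
  ∅ × ∅ = {} (∅)
  {o} × {p18} = {(o,p18)}
  {q} × {p18} = {(q,p18)}
  {o} × {p17, p19} = {(o,p17), (o,p19)}
  {o, q} × {p18} = {(o,p18), (q,p18)}
  {q} × {p17, p19} = {(q,p17), (q,p19)}
  {o} × {p17, p18, p19} = {(o,p17), (o,p18), (o,p19)}
  {o, p, q} × {p18} = {(o,p18), (p,p18), (q,p18)}
  {q} × {p17, p18, p19} = {(q,p17), (q,p18), (q,p19)}
  {o, q} × {p17, p19} = {(o,p17), (o,p19), (q,p17), (q,p19)}
  {o, q} × {p17, p18, p19} = {(o,p17), (o,p18), (o,p19), (q,p17), (q,p18), (q,p19)}
  {o, p, q} × {p17, p19} = {(o,p17), (o,p19), (p,p17), (p,p19), (q,p17), (q,p19)}
  {o, p, q} × {p17, p18, p19} = {(o,p17), (o,p18), (o,p19), (p,p17), (p,p18), (p,p19), (q,p17), (q,p18), (q,p19)}
These 13 distinct sets form the basis B.
Close under arbitrary unions to get τ_{X×Y}; counting gives |τ_{X×Y}| = 25.


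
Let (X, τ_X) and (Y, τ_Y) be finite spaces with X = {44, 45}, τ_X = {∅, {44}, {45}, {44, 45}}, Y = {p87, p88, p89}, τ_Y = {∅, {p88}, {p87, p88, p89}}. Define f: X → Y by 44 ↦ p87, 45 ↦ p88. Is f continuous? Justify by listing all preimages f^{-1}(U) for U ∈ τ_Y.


f IS continuous.

Compute f^{-1}(U) for each U ∈ τ_Y:
  U = ∅: f^{-1}(U) = ∅ ∈ τ_X ✓.
  U = {p88}: f^{-1}(U) = {45} ∈ τ_X ✓.
  U = {p87, p88, p89}: f^{-1}(U) = {44, 45} ∈ τ_X ✓.
Every preimage lies in τ_X, so f IS continuous.


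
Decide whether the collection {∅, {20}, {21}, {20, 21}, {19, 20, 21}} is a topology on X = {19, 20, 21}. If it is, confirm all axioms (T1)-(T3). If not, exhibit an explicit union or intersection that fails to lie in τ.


τ IS a topology on X.

Axiom (T1): ∅ ∈ τ? Yes; X ∈ τ? Yes.
Axiom (T2/T3): check pairwise unions and intersections of members of τ.
All pairwise intersections and unions checked — each lies in τ. Therefore τ satisfies (T1), (T2), (T3): it IS a topology on X.


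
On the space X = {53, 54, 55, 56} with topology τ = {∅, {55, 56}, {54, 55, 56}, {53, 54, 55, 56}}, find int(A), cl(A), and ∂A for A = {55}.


int(A) = ∅, cl(A) = {53, 54, 55, 56}, ∂A = {53, 54, 55, 56}.

Closed sets in (X, τ) are complements of opens:
  closed(X, τ) = {∅, {53}, {53, 54}, {53, 54, 55, 56}}.
int(A) = ⋃ {U ∈ τ : U ⊆ A}. Opens contained in A: ∅.
Taking the union of these: int(A) = ∅.
cl(A) = ⋂ {C closed : A ⊆ C}. Closed sets containing A: {53, 54, 55, 56}.
Intersecting these: cl(A) = {53, 54, 55, 56}.
∂A = cl(A) ∖ int(A) = {53, 54, 55, 56} ∖ ∅ = {53, 54, 55, 56}.


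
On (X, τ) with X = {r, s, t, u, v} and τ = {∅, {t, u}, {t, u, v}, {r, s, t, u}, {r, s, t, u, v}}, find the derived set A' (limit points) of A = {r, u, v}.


A' = {r, s, t, v}

For each x ∈ X, list the open sets U ∈ τ with x ∈ U, then check whether U ∩ (A ∖ {x}) ≠ ∅ for every such U.
  x = r: opens ∋ x are {r, s, t, u}, {r, s, t, u, v}; each meets A ∖ {r}, so x IS a limit point.
  x = s: opens ∋ x are {r, s, t, u}, {r, s, t, u, v}; each meets A ∖ {s}, so x IS a limit point.
  x = t: opens ∋ x are {t, u}, {t, u, v}, {r, s, t, u}, {r, s, t, u, v}; each meets A ∖ {t}, so x IS a limit point.
  x = u: open {t, u} ∋ x has {t, u} ∩ (A ∖ {u}) = ∅, so x is NOT a limit point.
  x = v: opens ∋ x are {t, u, v}, {r, s, t, u, v}; each meets A ∖ {v}, so x IS a limit point.
Collecting: A' = {r, s, t, v}.


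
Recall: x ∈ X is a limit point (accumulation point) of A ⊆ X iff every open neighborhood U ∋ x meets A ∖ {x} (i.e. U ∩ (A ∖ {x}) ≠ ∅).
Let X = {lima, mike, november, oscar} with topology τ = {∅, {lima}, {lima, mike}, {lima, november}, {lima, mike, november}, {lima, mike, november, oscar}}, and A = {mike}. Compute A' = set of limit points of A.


A' = {oscar}

For each x ∈ X, list the open sets U ∈ τ with x ∈ U, then check whether U ∩ (A ∖ {x}) ≠ ∅ for every such U.
  x = lima: open {lima} ∋ x has {lima} ∩ (A ∖ {lima}) = ∅, so x is NOT a limit point.
  x = mike: open {lima, mike} ∋ x has {lima, mike} ∩ (A ∖ {mike}) = ∅, so x is NOT a limit point.
  x = november: open {lima, november} ∋ x has {lima, november} ∩ (A ∖ {november}) = ∅, so x is NOT a limit point.
  x = oscar: opens ∋ x are {lima, mike, november, oscar}; each meets A ∖ {oscar}, so x IS a limit point.
Collecting: A' = {oscar}.


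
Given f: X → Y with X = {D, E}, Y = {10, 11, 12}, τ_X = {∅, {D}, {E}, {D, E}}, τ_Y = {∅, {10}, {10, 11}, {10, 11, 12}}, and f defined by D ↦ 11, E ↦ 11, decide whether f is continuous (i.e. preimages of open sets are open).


f IS continuous.

Compute f^{-1}(U) for each U ∈ τ_Y:
  U = ∅: f^{-1}(U) = ∅ ∈ τ_X ✓.
  U = {10}: f^{-1}(U) = ∅ ∈ τ_X ✓.
  U = {10, 11}: f^{-1}(U) = {D, E} ∈ τ_X ✓.
  U = {10, 11, 12}: f^{-1}(U) = {D, E} ∈ τ_X ✓.
Every preimage lies in τ_X, so f IS continuous.
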